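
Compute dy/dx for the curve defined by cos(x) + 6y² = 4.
Differentiate both sides with respect to x, treating y as y(x). By the chain rule, any term containing y contributes a factor of y' = dy/dx when we differentiate it.

Move every term to one side and write the relation as F(x, y) = 0. Term by term,
  d/dx[6y^2] = 12y·y'
  d/dx[cos(x)] = -sin(x)
  d/dx[-4] = 0

The pieces without y' make up ∂F/∂x and the coefficient of y' is ∂F/∂y:
  ∂F/∂x = -sin(x),
  ∂F/∂y = 12y.

Since d/dx[F] = ∂F/∂x + (∂F/∂y)·y' = 0, solve for y':
  (∂F/∂y)·y' = -∂F/∂x
  dy/dx = -(∂F/∂x)/(∂F/∂y) = -(-sin(x))/(12y) = sin(x)/(12y)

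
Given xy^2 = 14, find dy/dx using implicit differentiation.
Apply d/dx to both sides, remembering that y depends on x. Each occurrence of y therefore brings in a y' = dy/dx via the chain rule.

With F(x, y) equal to the left-hand side minus the right, differentiate F term by term:
  d/dx[xy^2] = 2xy·y' + y^2
  d/dx[-14] = 0
Adding these up, d/dx[F] = 0 becomes
  (y^2) + (2xy)·y' = 0,
so isolating y',
  dy/dx = -(y^2)/(2xy) = -y/(2x)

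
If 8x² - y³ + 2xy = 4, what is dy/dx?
Apply d/dx to both sides, remembering that y depends on x. Each occurrence of y therefore brings in a y' = dy/dx via the chain rule.

With F(x, y) equal to the left-hand side minus the right, differentiate F term by term:
  d/dx[8x^2] = 16x
  d/dx[2xy] = 2x·y' + 2y
  d/dx[-y^3] = -3y^2·y'
  d/dx[-4] = 0
Adding these up, d/dx[F] = 0 becomes
  (16x + 2y) + (2x - 3y^2)·y' = 0,
so isolating y',
  dy/dx = -(16x + 2y)/(2x - 3y^2) = 2(-8x - y)/(2x - 3y^2)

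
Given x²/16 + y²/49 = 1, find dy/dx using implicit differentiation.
Apply d/dx to both sides, remembering that y depends on x. Each occurrence of y therefore brings in a y' = dy/dx via the chain rule.

With F(x, y) equal to the left-hand side minus the right, differentiate F term by term:
  d/dx[x^2/16] = x/8
  d/dx[y^2/49] = 2y·y'/49
  d/dx[-1] = 0
Adding these up, d/dx[F] = 0 becomes
  (x/8) + (2y/49)·y' = 0,
so isolating y',
  dy/dx = -(x/8)/(2y/49) = -49x/(16y)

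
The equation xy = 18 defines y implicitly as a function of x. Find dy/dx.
Apply d/dx to both sides, remembering that y depends on x. Each occurrence of y therefore brings in a y' = dy/dx via the chain rule.

With F(x, y) equal to the left-hand side minus the right, differentiate F term by term:
  d/dx[xy] = x·y' + y
  d/dx[-18] = 0
Adding these up, d/dx[F] = 0 becomes
  (y) + (x)·y' = 0,
so isolating y',
  dy/dx = -(y)/(x) = -y/x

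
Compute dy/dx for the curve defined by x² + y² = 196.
Take d/dx of both sides. Since y is implicitly a function of x, the chain rule attaches a y' = dy/dx factor whenever we differentiate through y.

Set F(x, y) = (left side) − (right side), so the curve is F = 0. Differentiating each term of F:
  d/dx[x^2] = 2x
  d/dx[y^2] = 2y·y'
  d/dx[-196] = 0

Collecting, the y'-free part is the partial derivative in x and the y' coefficient is the partial derivative in y:
  ∂F/∂x = 2x
  ∂F/∂y = 2y

so d/dx[F(x, y(x))] = ∂F/∂x + (∂F/∂y)·y' = 0. Rearranging,
  dy/dx = -(∂F/∂x)/(∂F/∂y) = -(2x)/(2y) = -x/y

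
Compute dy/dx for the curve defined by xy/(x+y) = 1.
Differentiate both sides with respect to x, treating y as y(x). By the chain rule, any term containing y contributes a factor of y' = dy/dx when we differentiate it.

Move every term to one side and write the relation as F(x, y) = 0. Term by term,
  d/dx[xy/(x + y)] = xy(-y' - 1)/(x + y)^2 + x·y'/(x + y) + y/(x + y)
  d/dx[-1] = 0

The pieces without y' make up ∂F/∂x and the coefficient of y' is ∂F/∂y:
  ∂F/∂x = -xy/(x + y)^2 + y/(x + y),
  ∂F/∂y = -xy/(x + y)^2 + x/(x + y).

Since d/dx[F] = ∂F/∂x + (∂F/∂y)·y' = 0, solve for y':
  (∂F/∂y)·y' = -∂F/∂x
  dy/dx = -(∂F/∂x)/(∂F/∂y) = -(-xy/(x + y)^2 + y/(x + y))/(-xy/(x + y)^2 + x/(x + y))
        = -(y^2/(x + y)^2)/(x^2/(x + y)^2) = -y^2/x^2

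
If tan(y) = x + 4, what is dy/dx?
Apply d/dx to both sides, remembering that y depends on x. Each occurrence of y therefore brings in a y' = dy/dx via the chain rule.

With F(x, y) equal to the left-hand side minus the right, differentiate F term by term:
  d/dx[-x] = -1
  d/dx[tan(y)] = y'(tan(y)^2 + 1)
  d/dx[-4] = 0
Adding these up, d/dx[F] = 0 becomes
  (-1) + (tan(y)^2 + 1)·y' = 0,
so isolating y',
  dy/dx = -(-1)/(tan(y)^2 + 1) = cos(y)^2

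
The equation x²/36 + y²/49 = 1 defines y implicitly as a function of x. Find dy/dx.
Take d/dx of both sides. Since y is implicitly a function of x, the chain rule attaches a y' = dy/dx factor whenever we differentiate through y.

Set F(x, y) = (left side) − (right side), so the curve is F = 0. Differentiating each term of F:
  d/dx[x^2/36] = x/18
  d/dx[y^2/49] = 2y·y'/49
  d/dx[-1] = 0

Collecting, the y'-free part is the partial derivative in x and the y' coefficient is the partial derivative in y:
  ∂F/∂x = x/18
  ∂F/∂y = 2y/49

so d/dx[F(x, y(x))] = ∂F/∂x + (∂F/∂y)·y' = 0. Rearranging,
  dy/dx = -(∂F/∂x)/(∂F/∂y) = -(x/18)/(2y/49) = -49x/(36y)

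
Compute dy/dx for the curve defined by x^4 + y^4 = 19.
Differentiate the relation implicitly: treat y = y(x) and apply the chain rule, so every y-derivative picks up a y' = dy/dx factor.

With everything moved to the left-hand side, differentiate term by term:
  d/dx[x^4] = 4x^3
  d/dx[y^4] = 4y^3·y'
  d/dx[-19] = 0

Separating the contributions that come from x directly and those that come through y:
  without y':      4x^3
  multiplying y':  4y^3

so (4x^3) + (4y^3)·y' = 0, and therefore
  dy/dx = -(4x^3)/(4y^3) = -x^3/y^3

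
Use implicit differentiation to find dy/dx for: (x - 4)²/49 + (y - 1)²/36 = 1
Differentiate the relation implicitly: treat y = y(x) and apply the chain rule, so every y-derivative picks up a y' = dy/dx factor.

With everything moved to the left-hand side, differentiate term by term:
  d/dx[(x - 4)^2/49] = 2x/49 - 8/49
  d/dx[(y - 1)^2/36] = y'(y - 1)/18
  d/dx[-1] = 0

Separating the contributions that come from x directly and those that come through y:
  without y':      2x/49 - 8/49
  multiplying y':  y/18 - 1/18

so (2x/49 - 8/49) + (y/18 - 1/18)·y' = 0, and therefore
  dy/dx = -(2x/49 - 8/49)/(y/18 - 1/18)
        = -(2(x - 4)/49)/((y - 1)/18) = 36(4 - x)/(49(y - 1))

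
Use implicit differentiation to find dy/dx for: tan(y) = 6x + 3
Differentiate both sides with respect to x, treating y as y(x). By the chain rule, any term containing y contributes a factor of y' = dy/dx when we differentiate it.

Move every term to one side and write the relation as F(x, y) = 0. Term by term,
  d/dx[-6x] = -6
  d/dx[tan(y)] = y'(tan(y)^2 + 1)
  d/dx[-3] = 0

The pieces without y' make up ∂F/∂x and the coefficient of y' is ∂F/∂y:
  ∂F/∂x = -6,
  ∂F/∂y = tan(y)^2 + 1.

Since d/dx[F] = ∂F/∂x + (∂F/∂y)·y' = 0, solve for y':
  (∂F/∂y)·y' = -∂F/∂x
  dy/dx = -(∂F/∂x)/(∂F/∂y) = -(-6)/(tan(y)^2 + 1) = 6cos(y)^2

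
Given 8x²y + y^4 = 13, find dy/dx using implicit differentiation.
Differentiate both sides with respect to x, treating y as y(x). By the chain rule, any term containing y contributes a factor of y' = dy/dx when we differentiate it.

Move every term to one side and write the relation as F(x, y) = 0. Term by term,
  d/dx[8x^2y] = 8x^2·y' + 16xy
  d/dx[y^4] = 4y^3·y'
  d/dx[-13] = 0

The pieces without y' make up ∂F/∂x and the coefficient of y' is ∂F/∂y:
  ∂F/∂x = 16xy,
  ∂F/∂y = 8x^2 + 4y^3.

Since d/dx[F] = ∂F/∂x + (∂F/∂y)·y' = 0, solve for y':
  (∂F/∂y)·y' = -∂F/∂x
  dy/dx = -(∂F/∂x)/(∂F/∂y) = -(16xy)/(8x^2 + 4y^3) = -4xy/(2x^2 + y^3)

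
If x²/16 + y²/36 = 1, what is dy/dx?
Apply d/dx to both sides, remembering that y depends on x. Each occurrence of y therefore brings in a y' = dy/dx via the chain rule.

With F(x, y) equal to the left-hand side minus the right, differentiate F term by term:
  d/dx[x^2/16] = x/8
  d/dx[y^2/36] = y·y'/18
  d/dx[-1] = 0
Adding these up, d/dx[F] = 0 becomes
  (x/8) + (y/18)·y' = 0,
so isolating y',
  dy/dx = -(x/8)/(y/18) = -9x/(4y)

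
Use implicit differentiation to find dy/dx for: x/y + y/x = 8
Differentiate the relation implicitly: treat y = y(x) and apply the chain rule, so every y-derivative picks up a y' = dy/dx factor.

With everything moved to the left-hand side, differentiate term by term:
  d/dx[x/y] = -x·y'/y^2 + 1/y
  d/dx[y/x] = y'/x - y/x^2
  d/dx[-8] = 0

Separating the contributions that come from x directly and those that come through y:
  without y':      1/y - y/x^2
  multiplying y':  -x/y^2 + 1/x

so (1/y - y/x^2) + (-x/y^2 + 1/x)·y' = 0, and therefore
  dy/dx = -(1/y - y/x^2)/(-x/y^2 + 1/x)
        = -((x - y)(x + y)/(x^2y))/(-(x - y)(x + y)/(xy^2)) = y/x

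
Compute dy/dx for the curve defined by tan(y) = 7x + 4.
Apply d/dx to both sides, remembering that y depends on x. Each occurrence of y therefore brings in a y' = dy/dx via the chain rule.

With F(x, y) equal to the left-hand side minus the right, differentiate F term by term:
  d/dx[-7x] = -7
  d/dx[tan(y)] = y'(tan(y)^2 + 1)
  d/dx[-4] = 0
Adding these up, d/dx[F] = 0 becomes
  (-7) + (tan(y)^2 + 1)·y' = 0,
so isolating y',
  dy/dx = -(-7)/(tan(y)^2 + 1) = 7cos(y)^2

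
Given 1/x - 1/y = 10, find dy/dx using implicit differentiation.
Differentiate the relation implicitly: treat y = y(x) and apply the chain rule, so every y-derivative picks up a y' = dy/dx factor.

With everything moved to the left-hand side, differentiate term by term:
  d/dx[-1/y] = y'/y^2
  d/dx[1/x] = -1/x^2
  d/dx[-10] = 0

Separating the contributions that come from x directly and those that come through y:
  without y':      -1/x^2
  multiplying y':  y^(-2)

so (-1/x^2) + (y^(-2))·y' = 0, and therefore
  dy/dx = -(-1/x^2)/(y^(-2)) = y^2/x^2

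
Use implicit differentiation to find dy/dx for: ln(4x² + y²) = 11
Take d/dx of both sides. Since y is implicitly a function of x, the chain rule attaches a y' = dy/dx factor whenever we differentiate through y.

Set F(x, y) = (left side) − (right side), so the curve is F = 0. Differentiating each term of F:
  d/dx[ln(4x^2 + y^2)] = (8x + 2y·y')/(4x^2 + y^2)
  d/dx[-11] = 0

Collecting, the y'-free part is the partial derivative in x and the y' coefficient is the partial derivative in y:
  ∂F/∂x = 8x/(4x^2 + y^2)
  ∂F/∂y = 2y/(4x^2 + y^2)

so d/dx[F(x, y(x))] = ∂F/∂x + (∂F/∂y)·y' = 0. Rearranging,
  dy/dx = -(∂F/∂x)/(∂F/∂y) = -(8x/(4x^2 + y^2))/(2y/(4x^2 + y^2)) = -4x/y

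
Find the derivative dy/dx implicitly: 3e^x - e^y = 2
Differentiate the relation implicitly: treat y = y(x) and apply the chain rule, so every y-derivative picks up a y' = dy/dx factor.

With everything moved to the left-hand side, differentiate term by term:
  d/dx[3e^(x)] = 3e^(x)
  d/dx[-e^(y)] = -y'·e^(y)
  d/dx[-2] = 0

Separating the contributions that come from x directly and those that come through y:
  without y':      3e^(x)
  multiplying y':  -e^(y)

so (3e^(x)) + (-e^(y))·y' = 0, and therefore
  dy/dx = -(3e^(x))/(-e^(y)) = 3e^(x - y)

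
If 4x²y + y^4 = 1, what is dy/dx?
Differentiate the relation implicitly: treat y = y(x) and apply the chain rule, so every y-derivative picks up a y' = dy/dx factor.

With everything moved to the left-hand side, differentiate term by term:
  d/dx[4x^2y] = 4x^2·y' + 8xy
  d/dx[y^4] = 4y^3·y'
  d/dx[-1] = 0

Separating the contributions that come from x directly and those that come through y:
  without y':      8xy
  multiplying y':  4x^2 + 4y^3

so (8xy) + (4x^2 + 4y^3)·y' = 0, and therefore
  dy/dx = -(8xy)/(4x^2 + 4y^3) = -2xy/(x^2 + y^3)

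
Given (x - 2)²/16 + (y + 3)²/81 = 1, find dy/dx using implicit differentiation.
Differentiate the relation implicitly: treat y = y(x) and apply the chain rule, so every y-derivative picks up a y' = dy/dx factor.

With everything moved to the left-hand side, differentiate term by term:
  d/dx[(x - 2)^2/16] = x/8 - 1/4
  d/dx[(y + 3)^2/81] = 2·y'(y + 3)/81
  d/dx[-1] = 0

Separating the contributions that come from x directly and those that come through y:
  without y':      x/8 - 1/4
  multiplying y':  2y/81 + 2/27

so (x/8 - 1/4) + (2y/81 + 2/27)·y' = 0, and therefore
  dy/dx = -(x/8 - 1/4)/(2y/81 + 2/27)
        = -((x - 2)/8)/(2(y + 3)/81) = 81(2 - x)/(16(y + 3))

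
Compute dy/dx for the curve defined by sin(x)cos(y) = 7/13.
Apply d/dx to both sides, remembering that y depends on x. Each occurrence of y therefore brings in a y' = dy/dx via the chain rule.

With F(x, y) equal to the left-hand side minus the right, differentiate F term by term:
  d/dx[sin(x)·cos(y)] = -y'·sin(x)·sin(y) + cos(x)·cos(y)
  d/dx[-7/13] = 0
Adding these up, d/dx[F] = 0 becomes
  (cos(x)·cos(y)) + (-sin(x)·sin(y))·y' = 0,
so isolating y',
  dy/dx = -(cos(x)·cos(y))/(-sin(x)·sin(y)) = 1/(tan(x)·tan(y))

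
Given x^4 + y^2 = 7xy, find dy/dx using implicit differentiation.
Apply d/dx to both sides, remembering that y depends on x. Each occurrence of y therefore brings in a y' = dy/dx via the chain rule.

With F(x, y) equal to the left-hand side minus the right, differentiate F term by term:
  d/dx[x^4] = 4x^3
  d/dx[-7xy] = -7x·y' - 7y
  d/dx[y^2] = 2y·y'
Adding these up, d/dx[F] = 0 becomes
  (4x^3 - 7y) + (-7x + 2y)·y' = 0,
so isolating y',
  dy/dx = -(4x^3 - 7y)/(-7x + 2y) = (4x^3 - 7y)/(7x - 2y)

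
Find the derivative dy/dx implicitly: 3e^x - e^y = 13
Differentiate both sides with respect to x, treating y as y(x). By the chain rule, any term containing y contributes a factor of y' = dy/dx when we differentiate it.

Move every term to one side and write the relation as F(x, y) = 0. Term by term,
  d/dx[3e^(x)] = 3e^(x)
  d/dx[-e^(y)] = -y'·e^(y)
  d/dx[-13] = 0

The pieces without y' make up ∂F/∂x and the coefficient of y' is ∂F/∂y:
  ∂F/∂x = 3e^(x),
  ∂F/∂y = -e^(y).

Since d/dx[F] = ∂F/∂x + (∂F/∂y)·y' = 0, solve for y':
  (∂F/∂y)·y' = -∂F/∂x
  dy/dx = -(∂F/∂x)/(∂F/∂y) = -(3e^(x))/(-e^(y)) = 3e^(x - y)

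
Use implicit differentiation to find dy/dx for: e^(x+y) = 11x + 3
Take d/dx of both sides. Since y is implicitly a function of x, the chain rule attaches a y' = dy/dx factor whenever we differentiate through y.

Set F(x, y) = (left side) − (right side), so the curve is F = 0. Differentiating each term of F:
  d/dx[-11x] = -11
  d/dx[e^(x + y)] = (y' + 1)·e^(x + y)
  d/dx[-3] = 0

Collecting, the y'-free part is the partial derivative in x and the y' coefficient is the partial derivative in y:
  ∂F/∂x = e^(x + y) - 11
  ∂F/∂y = e^(x + y)

so d/dx[F(x, y(x))] = ∂F/∂x + (∂F/∂y)·y' = 0. Rearranging,
  dy/dx = -(∂F/∂x)/(∂F/∂y) = -(e^(x + y) - 11)/(e^(x + y)) = 11e^(-x - y) - 1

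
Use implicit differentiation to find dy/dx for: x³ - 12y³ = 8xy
Differentiate the relation implicitly: treat y = y(x) and apply the chain rule, so every y-derivative picks up a y' = dy/dx factor.

With everything moved to the left-hand side, differentiate term by term:
  d/dx[x^3] = 3x^2
  d/dx[-8xy] = -8x·y' - 8y
  d/dx[-12y^3] = -36y^2·y'

Separating the contributions that come from x directly and those that come through y:
  without y':      3x^2 - 8y
  multiplying y':  -8x - 36y^2

so (3x^2 - 8y) + (-8x - 36y^2)·y' = 0, and therefore
  dy/dx = -(3x^2 - 8y)/(-8x - 36y^2) = (3x^2 - 8y)/(4(2x + 9y^2))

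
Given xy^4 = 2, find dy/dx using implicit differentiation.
Apply d/dx to both sides, remembering that y depends on x. Each occurrence of y therefore brings in a y' = dy/dx via the chain rule.

With F(x, y) equal to the left-hand side minus the right, differentiate F term by term:
  d/dx[xy^4] = 4xy^3·y' + y^4
  d/dx[-2] = 0
Adding these up, d/dx[F] = 0 becomes
  (y^4) + (4xy^3)·y' = 0,
so isolating y',
  dy/dx = -(y^4)/(4xy^3) = -y/(4x)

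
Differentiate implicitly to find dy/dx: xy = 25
Take d/dx of both sides. Since y is implicitly a function of x, the chain rule attaches a y' = dy/dx factor whenever we differentiate through y.

Set F(x, y) = (left side) − (right side), so the curve is F = 0. Differentiating each term of F:
  d/dx[xy] = x·y' + y
  d/dx[-25] = 0

Collecting, the y'-free part is the partial derivative in x and the y' coefficient is the partial derivative in y:
  ∂F/∂x = y
  ∂F/∂y = x

so d/dx[F(x, y(x))] = ∂F/∂x + (∂F/∂y)·y' = 0. Rearranging,
  dy/dx = -(∂F/∂x)/(∂F/∂y) = -(y)/(x) = -y/x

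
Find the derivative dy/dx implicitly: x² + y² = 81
Apply d/dx to both sides, remembering that y depends on x. Each occurrence of y therefore brings in a y' = dy/dx via the chain rule.

With F(x, y) equal to the left-hand side minus the right, differentiate F term by term:
  d/dx[x^2] = 2x
  d/dx[y^2] = 2y·y'
  d/dx[-81] = 0
Adding these up, d/dx[F] = 0 becomes
  (2x) + (2y)·y' = 0,
so isolating y',
  dy/dx = -(2x)/(2y) = -x/y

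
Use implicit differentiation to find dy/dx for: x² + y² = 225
Differentiate both sides with respect to x, treating y as y(x). By the chain rule, any term containing y contributes a factor of y' = dy/dx when we differentiate it.

Move every term to one side and write the relation as F(x, y) = 0. Term by term,
  d/dx[x^2] = 2x
  d/dx[y^2] = 2y·y'
  d/dx[-225] = 0

The pieces without y' make up ∂F/∂x and the coefficient of y' is ∂F/∂y:
  ∂F/∂x = 2x,
  ∂F/∂y = 2y.

Since d/dx[F] = ∂F/∂x + (∂F/∂y)·y' = 0, solve for y':
  (∂F/∂y)·y' = -∂F/∂x
  dy/dx = -(∂F/∂x)/(∂F/∂y) = -(2x)/(2y) = -x/y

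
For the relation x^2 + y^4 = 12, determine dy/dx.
Differentiate both sides with respect to x, treating y as y(x). By the chain rule, any term containing y contributes a factor of y' = dy/dx when we differentiate it.

Move every term to one side and write the relation as F(x, y) = 0. Term by term,
  d/dx[x^2] = 2x
  d/dx[y^4] = 4y^3·y'
  d/dx[-12] = 0

The pieces without y' make up ∂F/∂x and the coefficient of y' is ∂F/∂y:
  ∂F/∂x = 2x,
  ∂F/∂y = 4y^3.

Since d/dx[F] = ∂F/∂x + (∂F/∂y)·y' = 0, solve for y':
  (∂F/∂y)·y' = -∂F/∂x
  dy/dx = -(∂F/∂x)/(∂F/∂y) = -(2x)/(4y^3) = -x/(2y^3)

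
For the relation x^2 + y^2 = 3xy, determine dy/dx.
Take d/dx of both sides. Since y is implicitly a function of x, the chain rule attaches a y' = dy/dx factor whenever we differentiate through y.

Set F(x, y) = (left side) − (right side), so the curve is F = 0. Differentiating each term of F:
  d/dx[x^2] = 2x
  d/dx[-3xy] = -3x·y' - 3y
  d/dx[y^2] = 2y·y'

Collecting, the y'-free part is the partial derivative in x and the y' coefficient is the partial derivative in y:
  ∂F/∂x = 2x - 3y
  ∂F/∂y = -3x + 2y

so d/dx[F(x, y(x))] = ∂F/∂x + (∂F/∂y)·y' = 0. Rearranging,
  dy/dx = -(∂F/∂x)/(∂F/∂y) = -(2x - 3y)/(-3x + 2y) = (2x - 3y)/(3x - 2y)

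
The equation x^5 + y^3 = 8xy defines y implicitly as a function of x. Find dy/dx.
Take d/dx of both sides. Since y is implicitly a function of x, the chain rule attaches a y' = dy/dx factor whenever we differentiate through y.

Set F(x, y) = (left side) − (right side), so the curve is F = 0. Differentiating each term of F:
  d/dx[x^5] = 5x^4
  d/dx[-8xy] = -8x·y' - 8y
  d/dx[y^3] = 3y^2·y'

Collecting, the y'-free part is the partial derivative in x and the y' coefficient is the partial derivative in y:
  ∂F/∂x = 5x^4 - 8y
  ∂F/∂y = -8x + 3y^2

so d/dx[F(x, y(x))] = ∂F/∂x + (∂F/∂y)·y' = 0. Rearranging,
  dy/dx = -(∂F/∂x)/(∂F/∂y) = -(5x^4 - 8y)/(-8x + 3y^2) = (5x^4 - 8y)/(8x - 3y^2)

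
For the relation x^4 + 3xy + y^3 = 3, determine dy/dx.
Differentiate both sides with respect to x, treating y as y(x). By the chain rule, any term containing y contributes a factor of y' = dy/dx when we differentiate it.

Move every term to one side and write the relation as F(x, y) = 0. Term by term,
  d/dx[x^4] = 4x^3
  d/dx[3xy] = 3x·y' + 3y
  d/dx[y^3] = 3y^2·y'
  d/dx[-3] = 0

The pieces without y' make up ∂F/∂x and the coefficient of y' is ∂F/∂y:
  ∂F/∂x = 4x^3 + 3y,
  ∂F/∂y = 3x + 3y^2.

Since d/dx[F] = ∂F/∂x + (∂F/∂y)·y' = 0, solve for y':
  (∂F/∂y)·y' = -∂F/∂x
  dy/dx = -(∂F/∂x)/(∂F/∂y) = -(4x^3 + 3y)/(3x + 3y^2) = (-4x^3/3 - y)/(x + y^2)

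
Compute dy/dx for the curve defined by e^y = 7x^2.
Apply d/dx to both sides, remembering that y depends on x. Each occurrence of y therefore brings in a y' = dy/dx via the chain rule.

With F(x, y) equal to the left-hand side minus the right, differentiate F term by term:
  d/dx[-7x^2] = -14x
  d/dx[e^(y)] = y'·e^(y)
Adding these up, d/dx[F] = 0 becomes
  (-14x) + (e^(y))·y' = 0,
so isolating y',
  dy/dx = -(-14x)/(e^(y)) = 14x·e^(-y)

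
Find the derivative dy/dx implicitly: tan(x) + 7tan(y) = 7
Apply d/dx to both sides, remembering that y depends on x. Each occurrence of y therefore brings in a y' = dy/dx via the chain rule.

With F(x, y) equal to the left-hand side minus the right, differentiate F term by term:
  d/dx[tan(x)] = tan(x)^2 + 1
  d/dx[7tan(y)] = 7·y'(tan(y)^2 + 1)
  d/dx[-7] = 0
Adding these up, d/dx[F] = 0 becomes
  (tan(x)^2 + 1) + (7tan(y)^2 + 7)·y' = 0,
so isolating y',
  dy/dx = -(tan(x)^2 + 1)/(7tan(y)^2 + 7) = -cos(y)^2/(7cos(x)^2)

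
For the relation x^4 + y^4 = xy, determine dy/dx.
Apply d/dx to both sides, remembering that y depends on x. Each occurrence of y therefore brings in a y' = dy/dx via the chain rule.

With F(x, y) equal to the left-hand side minus the right, differentiate F term by term:
  d/dx[x^4] = 4x^3
  d/dx[-xy] = -x·y' - y
  d/dx[y^4] = 4y^3·y'
Adding these up, d/dx[F] = 0 becomes
  (4x^3 - y) + (-x + 4y^3)·y' = 0,
so isolating y',
  dy/dx = -(4x^3 - y)/(-x + 4y^3) = (4x^3 - y)/(x - 4y^3)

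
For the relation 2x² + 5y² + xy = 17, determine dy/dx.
Take d/dx of both sides. Since y is implicitly a function of x, the chain rule attaches a y' = dy/dx factor whenever we differentiate through y.

Set F(x, y) = (left side) − (right side), so the curve is F = 0. Differentiating each term of F:
  d/dx[2x^2] = 4x
  d/dx[xy] = x·y' + y
  d/dx[5y^2] = 10y·y'
  d/dx[-17] = 0

Collecting, the y'-free part is the partial derivative in x and the y' coefficient is the partial derivative in y:
  ∂F/∂x = 4x + y
  ∂F/∂y = x + 10y

so d/dx[F(x, y(x))] = ∂F/∂x + (∂F/∂y)·y' = 0. Rearranging,
  dy/dx = -(∂F/∂x)/(∂F/∂y) = -(4x + y)/(x + 10y) = (-4x - y)/(x + 10y)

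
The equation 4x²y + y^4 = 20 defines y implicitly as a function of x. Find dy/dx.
Differentiate both sides with respect to x, treating y as y(x). By the chain rule, any term containing y contributes a factor of y' = dy/dx when we differentiate it.

Move every term to one side and write the relation as F(x, y) = 0. Term by term,
  d/dx[4x^2y] = 4x^2·y' + 8xy
  d/dx[y^4] = 4y^3·y'
  d/dx[-20] = 0

The pieces without y' make up ∂F/∂x and the coefficient of y' is ∂F/∂y:
  ∂F/∂x = 8xy,
  ∂F/∂y = 4x^2 + 4y^3.

Since d/dx[F] = ∂F/∂x + (∂F/∂y)·y' = 0, solve for y':
  (∂F/∂y)·y' = -∂F/∂x
  dy/dx = -(∂F/∂x)/(∂F/∂y) = -(8xy)/(4x^2 + 4y^3) = -2xy/(x^2 + y^3)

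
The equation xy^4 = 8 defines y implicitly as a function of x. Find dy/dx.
Differentiate both sides with respect to x, treating y as y(x). By the chain rule, any term containing y contributes a factor of y' = dy/dx when we differentiate it.

Move every term to one side and write the relation as F(x, y) = 0. Term by term,
  d/dx[xy^4] = 4xy^3·y' + y^4
  d/dx[-8] = 0

The pieces without y' make up ∂F/∂x and the coefficient of y' is ∂F/∂y:
  ∂F/∂x = y^4,
  ∂F/∂y = 4xy^3.

Since d/dx[F] = ∂F/∂x + (∂F/∂y)·y' = 0, solve for y':
  (∂F/∂y)·y' = -∂F/∂x
  dy/dx = -(∂F/∂x)/(∂F/∂y) = -(y^4)/(4xy^3) = -y/(4x)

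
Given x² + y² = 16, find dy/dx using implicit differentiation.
Differentiate both sides with respect to x, treating y as y(x). By the chain rule, any term containing y contributes a factor of y' = dy/dx when we differentiate it.

Move every term to one side and write the relation as F(x, y) = 0. Term by term,
  d/dx[x^2] = 2x
  d/dx[y^2] = 2y·y'
  d/dx[-16] = 0

The pieces without y' make up ∂F/∂x and the coefficient of y' is ∂F/∂y:
  ∂F/∂x = 2x,
  ∂F/∂y = 2y.

Since d/dx[F] = ∂F/∂x + (∂F/∂y)·y' = 0, solve for y':
  (∂F/∂y)·y' = -∂F/∂x
  dy/dx = -(∂F/∂x)/(∂F/∂y) = -(2x)/(2y) = -x/y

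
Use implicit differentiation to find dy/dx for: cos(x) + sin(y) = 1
Take d/dx of both sides. Since y is implicitly a function of x, the chain rule attaches a y' = dy/dx factor whenever we differentiate through y.

Set F(x, y) = (left side) − (right side), so the curve is F = 0. Differentiating each term of F:
  d/dx[sin(y)] = y'·cos(y)
  d/dx[cos(x)] = -sin(x)
  d/dx[-1] = 0

Collecting, the y'-free part is the partial derivative in x and the y' coefficient is the partial derivative in y:
  ∂F/∂x = -sin(x)
  ∂F/∂y = cos(y)

so d/dx[F(x, y(x))] = ∂F/∂x + (∂F/∂y)·y' = 0. Rearranging,
  dy/dx = -(∂F/∂x)/(∂F/∂y) = -(-sin(x))/(cos(y)) = sin(x)/cos(y)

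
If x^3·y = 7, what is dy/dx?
Take d/dx of both sides. Since y is implicitly a function of x, the chain rule attaches a y' = dy/dx factor whenever we differentiate through y.

Set F(x, y) = (left side) − (right side), so the curve is F = 0. Differentiating each term of F:
  d/dx[x^3y] = x^3·y' + 3x^2y
  d/dx[-7] = 0

Collecting, the y'-free part is the partial derivative in x and the y' coefficient is the partial derivative in y:
  ∂F/∂x = 3x^2y
  ∂F/∂y = x^3

so d/dx[F(x, y(x))] = ∂F/∂x + (∂F/∂y)·y' = 0. Rearranging,
  dy/dx = -(∂F/∂x)/(∂F/∂y) = -(3x^2y)/(x^3) = -3y/x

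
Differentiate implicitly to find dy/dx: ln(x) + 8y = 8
Take d/dx of both sides. Since y is implicitly a function of x, the chain rule attaches a y' = dy/dx factor whenever we differentiate through y.

Set F(x, y) = (left side) − (right side), so the curve is F = 0. Differentiating each term of F:
  d/dx[8y] = 8·y'
  d/dx[ln(x)] = 1/x
  d/dx[-8] = 0

Collecting, the y'-free part is the partial derivative in x and the y' coefficient is the partial derivative in y:
  ∂F/∂x = 1/x
  ∂F/∂y = 8

so d/dx[F(x, y(x))] = ∂F/∂x + (∂F/∂y)·y' = 0. Rearranging,
  dy/dx = -(∂F/∂x)/(∂F/∂y) = -(1/x)/(8) = -1/(8x)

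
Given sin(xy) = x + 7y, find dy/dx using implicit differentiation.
Apply d/dx to both sides, remembering that y depends on x. Each occurrence of y therefore brings in a y' = dy/dx via the chain rule.

With F(x, y) equal to the left-hand side minus the right, differentiate F term by term:
  d/dx[-x] = -1
  d/dx[-7y] = -7·y'
  d/dx[sin(xy)] = (x·y' + y)·cos(xy)
Adding these up, d/dx[F] = 0 becomes
  (y·cos(xy) - 1) + (x·cos(xy) - 7)·y' = 0,
so isolating y',
  dy/dx = -(y·cos(xy) - 1)/(x·cos(xy) - 7) = (-y·cos(xy) + 1)/(x·cos(xy) - 7)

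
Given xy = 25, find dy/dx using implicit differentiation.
Differentiate the relation implicitly: treat y = y(x) and apply the chain rule, so every y-derivative picks up a y' = dy/dx factor.

With everything moved to the left-hand side, differentiate term by term:
  d/dx[xy] = x·y' + y
  d/dx[-25] = 0

Separating the contributions that come from x directly and those that come through y:
  without y':      y
  multiplying y':  x

so (y) + (x)·y' = 0, and therefore
  dy/dx = -(y)/(x) = -y/x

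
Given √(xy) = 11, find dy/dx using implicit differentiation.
Take d/dx of both sides. Since y is implicitly a function of x, the chain rule attaches a y' = dy/dx factor whenever we differentiate through y.

Set F(x, y) = (left side) − (right side), so the curve is F = 0. Differentiating each term of F:
  d/dx[√(xy)] = √(xy)(x·y'/2 + y/2)/(xy)
  d/dx[-11] = 0

Collecting, the y'-free part is the partial derivative in x and the y' coefficient is the partial derivative in y:
  ∂F/∂x = √(xy)/(2x)
  ∂F/∂y = √(xy)/(2y)

so d/dx[F(x, y(x))] = ∂F/∂x + (∂F/∂y)·y' = 0. Rearranging,
  dy/dx = -(∂F/∂x)/(∂F/∂y) = -(√(xy)/(2x))/(√(xy)/(2y)) = -y/x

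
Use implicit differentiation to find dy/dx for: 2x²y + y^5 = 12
Apply d/dx to both sides, remembering that y depends on x. Each occurrence of y therefore brings in a y' = dy/dx via the chain rule.

With F(x, y) equal to the left-hand side minus the right, differentiate F term by term:
  d/dx[2x^2y] = 2x^2·y' + 4xy
  d/dx[y^5] = 5y^4·y'
  d/dx[-12] = 0
Adding these up, d/dx[F] = 0 becomes
  (4xy) + (2x^2 + 5y^4)·y' = 0,
so isolating y',
  dy/dx = -(4xy)/(2x^2 + 5y^4) = -4xy/(2x^2 + 5y^4)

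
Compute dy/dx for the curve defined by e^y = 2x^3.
Differentiate the relation implicitly: treat y = y(x) and apply the chain rule, so every y-derivative picks up a y' = dy/dx factor.

With everything moved to the left-hand side, differentiate term by term:
  d/dx[-2x^3] = -6x^2
  d/dx[e^(y)] = y'·e^(y)

Separating the contributions that come from x directly and those that come through y:
  without y':      -6x^2
  multiplying y':  e^(y)

so (-6x^2) + (e^(y))·y' = 0, and therefore
  dy/dx = -(-6x^2)/(e^(y)) = 6x^2e^(-y)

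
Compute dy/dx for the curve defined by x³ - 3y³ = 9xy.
Differentiate both sides with respect to x, treating y as y(x). By the chain rule, any term containing y contributes a factor of y' = dy/dx when we differentiate it.

Move every term to one side and write the relation as F(x, y) = 0. Term by term,
  d/dx[x^3] = 3x^2
  d/dx[-9xy] = -9x·y' - 9y
  d/dx[-3y^3] = -9y^2·y'

The pieces without y' make up ∂F/∂x and the coefficient of y' is ∂F/∂y:
  ∂F/∂x = 3x^2 - 9y,
  ∂F/∂y = -9x - 9y^2.

Since d/dx[F] = ∂F/∂x + (∂F/∂y)·y' = 0, solve for y':
  (∂F/∂y)·y' = -∂F/∂x
  dy/dx = -(∂F/∂x)/(∂F/∂y) = -(3x^2 - 9y)/(-9x - 9y^2) = (x^2/3 - y)/(x + y^2)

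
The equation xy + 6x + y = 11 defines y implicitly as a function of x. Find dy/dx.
Take d/dx of both sides. Since y is implicitly a function of x, the chain rule attaches a y' = dy/dx factor whenever we differentiate through y.

Set F(x, y) = (left side) − (right side), so the curve is F = 0. Differentiating each term of F:
  d/dx[xy] = x·y' + y
  d/dx[6x] = 6
  d/dx[y] = y'
  d/dx[-11] = 0

Collecting, the y'-free part is the partial derivative in x and the y' coefficient is the partial derivative in y:
  ∂F/∂x = y + 6
  ∂F/∂y = x + 1

so d/dx[F(x, y(x))] = ∂F/∂x + (∂F/∂y)·y' = 0. Rearranging,
  dy/dx = -(∂F/∂x)/(∂F/∂y) = -(y + 6)/(x + 1) = (-y - 6)/(x + 1)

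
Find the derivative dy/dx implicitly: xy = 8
Apply d/dx to both sides, remembering that y depends on x. Each occurrence of y therefore brings in a y' = dy/dx via the chain rule.

With F(x, y) equal to the left-hand side minus the right, differentiate F term by term:
  d/dx[xy] = x·y' + y
  d/dx[-8] = 0
Adding these up, d/dx[F] = 0 becomes
  (y) + (x)·y' = 0,
so isolating y',
  dy/dx = -(y)/(x) = -y/x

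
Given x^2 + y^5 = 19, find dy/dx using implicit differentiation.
Differentiate both sides with respect to x, treating y as y(x). By the chain rule, any term containing y contributes a factor of y' = dy/dx when we differentiate it.

Move every term to one side and write the relation as F(x, y) = 0. Term by term,
  d/dx[x^2] = 2x
  d/dx[y^5] = 5y^4·y'
  d/dx[-19] = 0

The pieces without y' make up ∂F/∂x and the coefficient of y' is ∂F/∂y:
  ∂F/∂x = 2x,
  ∂F/∂y = 5y^4.

Since d/dx[F] = ∂F/∂x + (∂F/∂y)·y' = 0, solve for y':
  (∂F/∂y)·y' = -∂F/∂x
  dy/dx = -(∂F/∂x)/(∂F/∂y) = -(2x)/(5y^4) = -2x/(5y^4)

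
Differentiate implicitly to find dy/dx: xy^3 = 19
Take d/dx of both sides. Since y is implicitly a function of x, the chain rule attaches a y' = dy/dx factor whenever we differentiate through y.

Set F(x, y) = (left side) − (right side), so the curve is F = 0. Differentiating each term of F:
  d/dx[xy^3] = 3xy^2·y' + y^3
  d/dx[-19] = 0

Collecting, the y'-free part is the partial derivative in x and the y' coefficient is the partial derivative in y:
  ∂F/∂x = y^3
  ∂F/∂y = 3xy^2

so d/dx[F(x, y(x))] = ∂F/∂x + (∂F/∂y)·y' = 0. Rearranging,
  dy/dx = -(∂F/∂x)/(∂F/∂y) = -(y^3)/(3xy^2) = -y/(3x)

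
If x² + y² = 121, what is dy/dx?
Differentiate both sides with respect to x, treating y as y(x). By the chain rule, any term containing y contributes a factor of y' = dy/dx when we differentiate it.

Move every term to one side and write the relation as F(x, y) = 0. Term by term,
  d/dx[x^2] = 2x
  d/dx[y^2] = 2y·y'
  d/dx[-121] = 0

The pieces without y' make up ∂F/∂x and the coefficient of y' is ∂F/∂y:
  ∂F/∂x = 2x,
  ∂F/∂y = 2y.

Since d/dx[F] = ∂F/∂x + (∂F/∂y)·y' = 0, solve for y':
  (∂F/∂y)·y' = -∂F/∂x
  dy/dx = -(∂F/∂x)/(∂F/∂y) = -(2x)/(2y) = -x/y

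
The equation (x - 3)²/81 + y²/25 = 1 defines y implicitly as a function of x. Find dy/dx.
Apply d/dx to both sides, remembering that y depends on x. Each occurrence of y therefore brings in a y' = dy/dx via the chain rule.

With F(x, y) equal to the left-hand side minus the right, differentiate F term by term:
  d/dx[y^2/25] = 2y·y'/25
  d/dx[(x - 3)^2/81] = 2x/81 - 2/27
  d/dx[-1] = 0
Adding these up, d/dx[F] = 0 becomes
  (2x/81 - 2/27) + (2y/25)·y' = 0,
so isolating y',
  dy/dx = -(2x/81 - 2/27)/(2y/25)
        = -(2(x - 3)/81)/(2y/25) = 25(3 - x)/(81y)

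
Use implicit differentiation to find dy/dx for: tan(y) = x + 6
Take d/dx of both sides. Since y is implicitly a function of x, the chain rule attaches a y' = dy/dx factor whenever we differentiate through y.

Set F(x, y) = (left side) − (right side), so the curve is F = 0. Differentiating each term of F:
  d/dx[-x] = -1
  d/dx[tan(y)] = y'(tan(y)^2 + 1)
  d/dx[-6] = 0

Collecting, the y'-free part is the partial derivative in x and the y' coefficient is the partial derivative in y:
  ∂F/∂x = -1
  ∂F/∂y = tan(y)^2 + 1

so d/dx[F(x, y(x))] = ∂F/∂x + (∂F/∂y)·y' = 0. Rearranging,
  dy/dx = -(∂F/∂x)/(∂F/∂y) = -(-1)/(tan(y)^2 + 1) = cos(y)^2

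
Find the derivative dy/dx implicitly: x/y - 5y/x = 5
Apply d/dx to both sides, remembering that y depends on x. Each occurrence of y therefore brings in a y' = dy/dx via the chain rule.

With F(x, y) equal to the left-hand side minus the right, differentiate F term by term:
  d/dx[x/y] = -x·y'/y^2 + 1/y
  d/dx[-5y/x] = -5·y'/x + 5y/x^2
  d/dx[-5] = 0
Adding these up, d/dx[F] = 0 becomes
  (1/y + 5y/x^2) + (-x/y^2 - 5/x)·y' = 0,
so isolating y',
  dy/dx = -(1/y + 5y/x^2)/(-x/y^2 - 5/x)
        = -((x^2 + 5y^2)/(x^2y))/(-(x^2 + 5y^2)/(xy^2)) = y/x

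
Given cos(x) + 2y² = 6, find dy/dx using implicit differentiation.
Take d/dx of both sides. Since y is implicitly a function of x, the chain rule attaches a y' = dy/dx factor whenever we differentiate through y.

Set F(x, y) = (left side) − (right side), so the curve is F = 0. Differentiating each term of F:
  d/dx[2y^2] = 4y·y'
  d/dx[cos(x)] = -sin(x)
  d/dx[-6] = 0

Collecting, the y'-free part is the partial derivative in x and the y' coefficient is the partial derivative in y:
  ∂F/∂x = -sin(x)
  ∂F/∂y = 4y

so d/dx[F(x, y(x))] = ∂F/∂x + (∂F/∂y)·y' = 0. Rearranging,
  dy/dx = -(∂F/∂x)/(∂F/∂y) = -(-sin(x))/(4y) = sin(x)/(4y)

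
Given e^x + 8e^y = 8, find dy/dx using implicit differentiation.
Apply d/dx to both sides, remembering that y depends on x. Each occurrence of y therefore brings in a y' = dy/dx via the chain rule.

With F(x, y) equal to the left-hand side minus the right, differentiate F term by term:
  d/dx[e^(x)] = e^(x)
  d/dx[8e^(y)] = 8·y'·e^(y)
  d/dx[-8] = 0
Adding these up, d/dx[F] = 0 becomes
  (e^(x)) + (8e^(y))·y' = 0,
so isolating y',
  dy/dx = -(e^(x))/(8e^(y)) = -e^(x - y)/8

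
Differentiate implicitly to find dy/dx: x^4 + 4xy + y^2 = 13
Differentiate the relation implicitly: treat y = y(x) and apply the chain rule, so every y-derivative picks up a y' = dy/dx factor.

With everything moved to the left-hand side, differentiate term by term:
  d/dx[x^4] = 4x^3
  d/dx[4xy] = 4x·y' + 4y
  d/dx[y^2] = 2y·y'
  d/dx[-13] = 0

Separating the contributions that come from x directly and those that come through y:
  without y':      4x^3 + 4y
  multiplying y':  4x + 2y

so (4x^3 + 4y) + (4x + 2y)·y' = 0, and therefore
  dy/dx = -(4x^3 + 4y)/(4x + 2y) = 2(-x^3 - y)/(2x + y)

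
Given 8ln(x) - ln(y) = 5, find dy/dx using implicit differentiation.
Differentiate the relation implicitly: treat y = y(x) and apply the chain rule, so every y-derivative picks up a y' = dy/dx factor.

With everything moved to the left-hand side, differentiate term by term:
  d/dx[8ln(x)] = 8/x
  d/dx[-ln(y)] = -y'/y
  d/dx[-5] = 0

Separating the contributions that come from x directly and those that come through y:
  without y':      8/x
  multiplying y':  -1/y

so (8/x) + (-1/y)·y' = 0, and therefore
  dy/dx = -(8/x)/(-1/y) = 8y/x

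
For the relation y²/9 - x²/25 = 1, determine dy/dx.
Apply d/dx to both sides, remembering that y depends on x. Each occurrence of y therefore brings in a y' = dy/dx via the chain rule.

With F(x, y) equal to the left-hand side minus the right, differentiate F term by term:
  d/dx[-x^2/25] = -2x/25
  d/dx[y^2/9] = 2y·y'/9
  d/dx[-1] = 0
Adding these up, d/dx[F] = 0 becomes
  (-2x/25) + (2y/9)·y' = 0,
so isolating y',
  dy/dx = -(-2x/25)/(2y/9) = 9x/(25y)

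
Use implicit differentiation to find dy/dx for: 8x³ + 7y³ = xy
Differentiate the relation implicitly: treat y = y(x) and apply the chain rule, so every y-derivative picks up a y' = dy/dx factor.

With everything moved to the left-hand side, differentiate term by term:
  d/dx[8x^3] = 24x^2
  d/dx[-xy] = -x·y' - y
  d/dx[7y^3] = 21y^2·y'

Separating the contributions that come from x directly and those that come through y:
  without y':      24x^2 - y
  multiplying y':  -x + 21y^2

so (24x^2 - y) + (-x + 21y^2)·y' = 0, and therefore
  dy/dx = -(24x^2 - y)/(-x + 21y^2) = (24x^2 - y)/(x - 21y^2)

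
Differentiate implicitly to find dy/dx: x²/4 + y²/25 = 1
Take d/dx of both sides. Since y is implicitly a function of x, the chain rule attaches a y' = dy/dx factor whenever we differentiate through y.

Set F(x, y) = (left side) − (right side), so the curve is F = 0. Differentiating each term of F:
  d/dx[x^2/4] = x/2
  d/dx[y^2/25] = 2y·y'/25
  d/dx[-1] = 0

Collecting, the y'-free part is the partial derivative in x and the y' coefficient is the partial derivative in y:
  ∂F/∂x = x/2
  ∂F/∂y = 2y/25

so d/dx[F(x, y(x))] = ∂F/∂x + (∂F/∂y)·y' = 0. Rearranging,
  dy/dx = -(∂F/∂x)/(∂F/∂y) = -(x/2)/(2y/25) = -25x/(4y)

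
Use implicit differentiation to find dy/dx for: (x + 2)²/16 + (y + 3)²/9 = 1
Apply d/dx to both sides, remembering that y depends on x. Each occurrence of y therefore brings in a y' = dy/dx via the chain rule.

With F(x, y) equal to the left-hand side minus the right, differentiate F term by term:
  d/dx[(x + 2)^2/16] = x/8 + 1/4
  d/dx[(y + 3)^2/9] = 2·y'(y + 3)/9
  d/dx[-1] = 0
Adding these up, d/dx[F] = 0 becomes
  (x/8 + 1/4) + (2y/9 + 2/3)·y' = 0,
so isolating y',
  dy/dx = -(x/8 + 1/4)/(2y/9 + 2/3)
        = -((x + 2)/8)/(2(y + 3)/9) = 9(-x - 2)/(16(y + 3))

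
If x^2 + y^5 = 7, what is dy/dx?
Differentiate the relation implicitly: treat y = y(x) and apply the chain rule, so every y-derivative picks up a y' = dy/dx factor.

With everything moved to the left-hand side, differentiate term by term:
  d/dx[x^2] = 2x
  d/dx[y^5] = 5y^4·y'
  d/dx[-7] = 0

Separating the contributions that come from x directly and those that come through y:
  without y':      2x
  multiplying y':  5y^4

so (2x) + (5y^4)·y' = 0, and therefore
  dy/dx = -(2x)/(5y^4) = -2x/(5y^4)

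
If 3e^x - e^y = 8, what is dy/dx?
Differentiate both sides with respect to x, treating y as y(x). By the chain rule, any term containing y contributes a factor of y' = dy/dx when we differentiate it.

Move every term to one side and write the relation as F(x, y) = 0. Term by term,
  d/dx[3e^(x)] = 3e^(x)
  d/dx[-e^(y)] = -y'·e^(y)
  d/dx[-8] = 0

The pieces without y' make up ∂F/∂x and the coefficient of y' is ∂F/∂y:
  ∂F/∂x = 3e^(x),
  ∂F/∂y = -e^(y).

Since d/dx[F] = ∂F/∂x + (∂F/∂y)·y' = 0, solve for y':
  (∂F/∂y)·y' = -∂F/∂x
  dy/dx = -(∂F/∂x)/(∂F/∂y) = -(3e^(x))/(-e^(y)) = 3e^(x - y)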